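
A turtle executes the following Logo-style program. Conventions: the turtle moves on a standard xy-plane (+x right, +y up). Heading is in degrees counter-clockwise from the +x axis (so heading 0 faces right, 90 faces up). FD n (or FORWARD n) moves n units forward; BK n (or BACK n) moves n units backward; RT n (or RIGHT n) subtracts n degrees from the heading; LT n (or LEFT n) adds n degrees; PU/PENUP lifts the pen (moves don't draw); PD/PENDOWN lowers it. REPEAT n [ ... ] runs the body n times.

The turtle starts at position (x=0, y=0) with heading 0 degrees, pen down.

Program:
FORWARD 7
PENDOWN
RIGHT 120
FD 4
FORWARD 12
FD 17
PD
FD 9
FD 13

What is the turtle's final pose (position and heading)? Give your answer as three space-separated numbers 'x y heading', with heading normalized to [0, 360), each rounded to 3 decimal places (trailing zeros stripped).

Executing turtle program step by step:
Start: pos=(0,0), heading=0, pen down
FD 7: (0,0) -> (7,0) [heading=0, draw]
PD: pen down
RT 120: heading 0 -> 240
FD 4: (7,0) -> (5,-3.464) [heading=240, draw]
FD 12: (5,-3.464) -> (-1,-13.856) [heading=240, draw]
FD 17: (-1,-13.856) -> (-9.5,-28.579) [heading=240, draw]
PD: pen down
FD 9: (-9.5,-28.579) -> (-14,-36.373) [heading=240, draw]
FD 13: (-14,-36.373) -> (-20.5,-47.631) [heading=240, draw]
Final: pos=(-20.5,-47.631), heading=240, 6 segment(s) drawn

Answer: -20.5 -47.631 240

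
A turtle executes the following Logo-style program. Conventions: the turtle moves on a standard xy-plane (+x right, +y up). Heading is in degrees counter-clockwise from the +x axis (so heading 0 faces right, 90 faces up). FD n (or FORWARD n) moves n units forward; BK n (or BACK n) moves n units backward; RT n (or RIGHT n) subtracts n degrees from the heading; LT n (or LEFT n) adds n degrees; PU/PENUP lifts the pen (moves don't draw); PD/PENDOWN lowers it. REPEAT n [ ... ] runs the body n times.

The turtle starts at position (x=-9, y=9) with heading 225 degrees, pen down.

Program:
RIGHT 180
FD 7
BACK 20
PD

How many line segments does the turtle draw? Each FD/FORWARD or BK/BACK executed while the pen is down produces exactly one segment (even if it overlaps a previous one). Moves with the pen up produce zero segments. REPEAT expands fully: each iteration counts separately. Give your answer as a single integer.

Answer: 2

Derivation:
Executing turtle program step by step:
Start: pos=(-9,9), heading=225, pen down
RT 180: heading 225 -> 45
FD 7: (-9,9) -> (-4.05,13.95) [heading=45, draw]
BK 20: (-4.05,13.95) -> (-18.192,-0.192) [heading=45, draw]
PD: pen down
Final: pos=(-18.192,-0.192), heading=45, 2 segment(s) drawn
Segments drawn: 2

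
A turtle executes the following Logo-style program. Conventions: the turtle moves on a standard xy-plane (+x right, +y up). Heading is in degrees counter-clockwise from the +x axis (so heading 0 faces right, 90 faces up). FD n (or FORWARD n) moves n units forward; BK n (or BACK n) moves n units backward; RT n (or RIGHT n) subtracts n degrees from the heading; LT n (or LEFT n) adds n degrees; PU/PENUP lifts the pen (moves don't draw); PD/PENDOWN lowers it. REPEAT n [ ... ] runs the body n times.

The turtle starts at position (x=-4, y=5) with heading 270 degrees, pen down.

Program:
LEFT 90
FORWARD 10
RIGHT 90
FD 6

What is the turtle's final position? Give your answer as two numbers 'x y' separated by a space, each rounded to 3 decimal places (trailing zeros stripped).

Answer: 6 -1

Derivation:
Executing turtle program step by step:
Start: pos=(-4,5), heading=270, pen down
LT 90: heading 270 -> 0
FD 10: (-4,5) -> (6,5) [heading=0, draw]
RT 90: heading 0 -> 270
FD 6: (6,5) -> (6,-1) [heading=270, draw]
Final: pos=(6,-1), heading=270, 2 segment(s) drawn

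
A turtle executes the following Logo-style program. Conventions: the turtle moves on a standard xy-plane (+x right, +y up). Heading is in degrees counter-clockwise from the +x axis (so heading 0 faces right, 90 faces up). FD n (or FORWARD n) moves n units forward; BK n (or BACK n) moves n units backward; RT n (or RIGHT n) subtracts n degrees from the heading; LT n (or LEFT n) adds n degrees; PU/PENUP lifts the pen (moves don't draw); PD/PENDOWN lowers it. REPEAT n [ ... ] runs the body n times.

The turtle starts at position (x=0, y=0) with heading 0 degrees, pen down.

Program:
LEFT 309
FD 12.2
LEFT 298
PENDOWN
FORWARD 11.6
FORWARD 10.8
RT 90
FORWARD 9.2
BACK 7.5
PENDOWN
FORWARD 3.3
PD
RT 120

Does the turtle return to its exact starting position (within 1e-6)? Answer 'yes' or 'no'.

Answer: no

Derivation:
Executing turtle program step by step:
Start: pos=(0,0), heading=0, pen down
LT 309: heading 0 -> 309
FD 12.2: (0,0) -> (7.678,-9.481) [heading=309, draw]
LT 298: heading 309 -> 247
PD: pen down
FD 11.6: (7.678,-9.481) -> (3.145,-20.159) [heading=247, draw]
FD 10.8: (3.145,-20.159) -> (-1.075,-30.1) [heading=247, draw]
RT 90: heading 247 -> 157
FD 9.2: (-1.075,-30.1) -> (-9.543,-26.506) [heading=157, draw]
BK 7.5: (-9.543,-26.506) -> (-2.64,-29.436) [heading=157, draw]
PD: pen down
FD 3.3: (-2.64,-29.436) -> (-5.677,-28.147) [heading=157, draw]
PD: pen down
RT 120: heading 157 -> 37
Final: pos=(-5.677,-28.147), heading=37, 6 segment(s) drawn

Start position: (0, 0)
Final position: (-5.677, -28.147)
Distance = 28.714; >= 1e-6 -> NOT closed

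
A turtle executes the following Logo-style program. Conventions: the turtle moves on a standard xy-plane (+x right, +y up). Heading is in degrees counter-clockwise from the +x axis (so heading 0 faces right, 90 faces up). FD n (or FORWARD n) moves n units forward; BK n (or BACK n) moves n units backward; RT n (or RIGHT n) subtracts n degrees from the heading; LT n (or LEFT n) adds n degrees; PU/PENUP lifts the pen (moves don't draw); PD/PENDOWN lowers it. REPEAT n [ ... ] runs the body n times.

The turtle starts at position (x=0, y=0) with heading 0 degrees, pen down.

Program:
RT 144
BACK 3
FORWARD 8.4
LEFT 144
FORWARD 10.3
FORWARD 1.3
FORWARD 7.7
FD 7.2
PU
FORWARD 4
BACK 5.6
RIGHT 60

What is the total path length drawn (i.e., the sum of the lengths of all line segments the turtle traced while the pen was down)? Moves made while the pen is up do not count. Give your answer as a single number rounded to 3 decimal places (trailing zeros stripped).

Answer: 37.9

Derivation:
Executing turtle program step by step:
Start: pos=(0,0), heading=0, pen down
RT 144: heading 0 -> 216
BK 3: (0,0) -> (2.427,1.763) [heading=216, draw]
FD 8.4: (2.427,1.763) -> (-4.369,-3.174) [heading=216, draw]
LT 144: heading 216 -> 0
FD 10.3: (-4.369,-3.174) -> (5.931,-3.174) [heading=0, draw]
FD 1.3: (5.931,-3.174) -> (7.231,-3.174) [heading=0, draw]
FD 7.7: (7.231,-3.174) -> (14.931,-3.174) [heading=0, draw]
FD 7.2: (14.931,-3.174) -> (22.131,-3.174) [heading=0, draw]
PU: pen up
FD 4: (22.131,-3.174) -> (26.131,-3.174) [heading=0, move]
BK 5.6: (26.131,-3.174) -> (20.531,-3.174) [heading=0, move]
RT 60: heading 0 -> 300
Final: pos=(20.531,-3.174), heading=300, 6 segment(s) drawn

Segment lengths:
  seg 1: (0,0) -> (2.427,1.763), length = 3
  seg 2: (2.427,1.763) -> (-4.369,-3.174), length = 8.4
  seg 3: (-4.369,-3.174) -> (5.931,-3.174), length = 10.3
  seg 4: (5.931,-3.174) -> (7.231,-3.174), length = 1.3
  seg 5: (7.231,-3.174) -> (14.931,-3.174), length = 7.7
  seg 6: (14.931,-3.174) -> (22.131,-3.174), length = 7.2
Total = 37.9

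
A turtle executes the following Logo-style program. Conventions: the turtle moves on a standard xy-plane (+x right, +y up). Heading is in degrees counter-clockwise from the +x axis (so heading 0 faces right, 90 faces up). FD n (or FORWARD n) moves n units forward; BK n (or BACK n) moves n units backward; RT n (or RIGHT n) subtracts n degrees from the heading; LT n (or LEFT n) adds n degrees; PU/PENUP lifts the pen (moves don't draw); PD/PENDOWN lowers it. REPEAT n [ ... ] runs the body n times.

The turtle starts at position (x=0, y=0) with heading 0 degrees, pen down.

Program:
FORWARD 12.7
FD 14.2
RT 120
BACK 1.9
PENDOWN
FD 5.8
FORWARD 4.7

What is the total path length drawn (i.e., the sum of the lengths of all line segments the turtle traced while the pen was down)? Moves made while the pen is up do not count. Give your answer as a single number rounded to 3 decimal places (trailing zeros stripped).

Answer: 39.3

Derivation:
Executing turtle program step by step:
Start: pos=(0,0), heading=0, pen down
FD 12.7: (0,0) -> (12.7,0) [heading=0, draw]
FD 14.2: (12.7,0) -> (26.9,0) [heading=0, draw]
RT 120: heading 0 -> 240
BK 1.9: (26.9,0) -> (27.85,1.645) [heading=240, draw]
PD: pen down
FD 5.8: (27.85,1.645) -> (24.95,-3.377) [heading=240, draw]
FD 4.7: (24.95,-3.377) -> (22.6,-7.448) [heading=240, draw]
Final: pos=(22.6,-7.448), heading=240, 5 segment(s) drawn

Segment lengths:
  seg 1: (0,0) -> (12.7,0), length = 12.7
  seg 2: (12.7,0) -> (26.9,0), length = 14.2
  seg 3: (26.9,0) -> (27.85,1.645), length = 1.9
  seg 4: (27.85,1.645) -> (24.95,-3.377), length = 5.8
  seg 5: (24.95,-3.377) -> (22.6,-7.448), length = 4.7
Total = 39.3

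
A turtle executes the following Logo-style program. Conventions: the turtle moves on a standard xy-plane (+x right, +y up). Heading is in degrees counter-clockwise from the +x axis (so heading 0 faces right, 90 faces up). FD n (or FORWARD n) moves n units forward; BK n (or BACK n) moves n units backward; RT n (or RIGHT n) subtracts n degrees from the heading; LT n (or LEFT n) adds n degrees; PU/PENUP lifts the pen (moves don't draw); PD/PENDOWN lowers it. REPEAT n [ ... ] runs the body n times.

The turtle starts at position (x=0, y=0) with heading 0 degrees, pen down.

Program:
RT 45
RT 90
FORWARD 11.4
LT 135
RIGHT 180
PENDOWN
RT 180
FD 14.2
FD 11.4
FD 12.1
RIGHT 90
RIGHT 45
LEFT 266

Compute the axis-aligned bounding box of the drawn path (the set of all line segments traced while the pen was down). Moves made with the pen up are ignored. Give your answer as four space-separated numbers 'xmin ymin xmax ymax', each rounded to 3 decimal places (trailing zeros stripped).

Executing turtle program step by step:
Start: pos=(0,0), heading=0, pen down
RT 45: heading 0 -> 315
RT 90: heading 315 -> 225
FD 11.4: (0,0) -> (-8.061,-8.061) [heading=225, draw]
LT 135: heading 225 -> 0
RT 180: heading 0 -> 180
PD: pen down
RT 180: heading 180 -> 0
FD 14.2: (-8.061,-8.061) -> (6.139,-8.061) [heading=0, draw]
FD 11.4: (6.139,-8.061) -> (17.539,-8.061) [heading=0, draw]
FD 12.1: (17.539,-8.061) -> (29.639,-8.061) [heading=0, draw]
RT 90: heading 0 -> 270
RT 45: heading 270 -> 225
LT 266: heading 225 -> 131
Final: pos=(29.639,-8.061), heading=131, 4 segment(s) drawn

Segment endpoints: x in {-8.061, 0, 6.139, 17.539, 29.639}, y in {-8.061, -8.061, -8.061, -8.061, 0}
xmin=-8.061, ymin=-8.061, xmax=29.639, ymax=0

Answer: -8.061 -8.061 29.639 0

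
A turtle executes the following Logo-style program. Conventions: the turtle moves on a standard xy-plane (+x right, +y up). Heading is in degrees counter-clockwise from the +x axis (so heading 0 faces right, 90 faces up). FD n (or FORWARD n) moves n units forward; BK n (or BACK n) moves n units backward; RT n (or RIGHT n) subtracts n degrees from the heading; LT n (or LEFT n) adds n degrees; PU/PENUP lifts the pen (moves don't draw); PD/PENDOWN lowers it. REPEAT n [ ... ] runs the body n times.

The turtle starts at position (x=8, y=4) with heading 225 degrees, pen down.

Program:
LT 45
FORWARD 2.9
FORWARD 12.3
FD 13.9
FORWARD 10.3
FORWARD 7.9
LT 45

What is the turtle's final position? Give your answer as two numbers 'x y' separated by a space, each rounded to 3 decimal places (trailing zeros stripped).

Executing turtle program step by step:
Start: pos=(8,4), heading=225, pen down
LT 45: heading 225 -> 270
FD 2.9: (8,4) -> (8,1.1) [heading=270, draw]
FD 12.3: (8,1.1) -> (8,-11.2) [heading=270, draw]
FD 13.9: (8,-11.2) -> (8,-25.1) [heading=270, draw]
FD 10.3: (8,-25.1) -> (8,-35.4) [heading=270, draw]
FD 7.9: (8,-35.4) -> (8,-43.3) [heading=270, draw]
LT 45: heading 270 -> 315
Final: pos=(8,-43.3), heading=315, 5 segment(s) drawn

Answer: 8 -43.3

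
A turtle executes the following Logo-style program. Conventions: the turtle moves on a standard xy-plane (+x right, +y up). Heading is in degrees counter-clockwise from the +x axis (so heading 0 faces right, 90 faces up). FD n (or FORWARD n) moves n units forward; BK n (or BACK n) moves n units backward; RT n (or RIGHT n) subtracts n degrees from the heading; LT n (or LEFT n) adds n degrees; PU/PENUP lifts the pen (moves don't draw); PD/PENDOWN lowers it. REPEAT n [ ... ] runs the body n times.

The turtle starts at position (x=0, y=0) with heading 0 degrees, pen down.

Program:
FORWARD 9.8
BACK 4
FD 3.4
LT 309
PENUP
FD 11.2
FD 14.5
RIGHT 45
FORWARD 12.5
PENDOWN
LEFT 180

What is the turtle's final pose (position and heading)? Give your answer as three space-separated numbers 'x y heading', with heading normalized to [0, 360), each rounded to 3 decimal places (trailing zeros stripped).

Answer: 24.067 -32.404 84

Derivation:
Executing turtle program step by step:
Start: pos=(0,0), heading=0, pen down
FD 9.8: (0,0) -> (9.8,0) [heading=0, draw]
BK 4: (9.8,0) -> (5.8,0) [heading=0, draw]
FD 3.4: (5.8,0) -> (9.2,0) [heading=0, draw]
LT 309: heading 0 -> 309
PU: pen up
FD 11.2: (9.2,0) -> (16.248,-8.704) [heading=309, move]
FD 14.5: (16.248,-8.704) -> (25.374,-19.973) [heading=309, move]
RT 45: heading 309 -> 264
FD 12.5: (25.374,-19.973) -> (24.067,-32.404) [heading=264, move]
PD: pen down
LT 180: heading 264 -> 84
Final: pos=(24.067,-32.404), heading=84, 3 segment(s) drawn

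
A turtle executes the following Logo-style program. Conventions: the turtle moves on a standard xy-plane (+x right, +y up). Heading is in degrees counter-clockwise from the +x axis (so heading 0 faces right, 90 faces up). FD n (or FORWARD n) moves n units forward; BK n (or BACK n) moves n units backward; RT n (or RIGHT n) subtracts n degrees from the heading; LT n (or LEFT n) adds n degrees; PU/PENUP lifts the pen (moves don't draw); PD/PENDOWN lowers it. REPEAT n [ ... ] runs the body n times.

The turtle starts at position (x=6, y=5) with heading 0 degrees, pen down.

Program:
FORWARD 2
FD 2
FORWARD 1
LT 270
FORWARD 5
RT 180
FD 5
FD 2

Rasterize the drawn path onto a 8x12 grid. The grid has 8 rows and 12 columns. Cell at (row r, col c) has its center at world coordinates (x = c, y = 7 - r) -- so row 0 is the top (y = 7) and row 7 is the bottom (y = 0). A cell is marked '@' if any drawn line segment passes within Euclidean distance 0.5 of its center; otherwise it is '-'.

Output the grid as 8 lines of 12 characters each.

Segment 0: (6,5) -> (8,5)
Segment 1: (8,5) -> (10,5)
Segment 2: (10,5) -> (11,5)
Segment 3: (11,5) -> (11,0)
Segment 4: (11,0) -> (11,5)
Segment 5: (11,5) -> (11,7)

Answer: -----------@
-----------@
------@@@@@@
-----------@
-----------@
-----------@
-----------@
-----------@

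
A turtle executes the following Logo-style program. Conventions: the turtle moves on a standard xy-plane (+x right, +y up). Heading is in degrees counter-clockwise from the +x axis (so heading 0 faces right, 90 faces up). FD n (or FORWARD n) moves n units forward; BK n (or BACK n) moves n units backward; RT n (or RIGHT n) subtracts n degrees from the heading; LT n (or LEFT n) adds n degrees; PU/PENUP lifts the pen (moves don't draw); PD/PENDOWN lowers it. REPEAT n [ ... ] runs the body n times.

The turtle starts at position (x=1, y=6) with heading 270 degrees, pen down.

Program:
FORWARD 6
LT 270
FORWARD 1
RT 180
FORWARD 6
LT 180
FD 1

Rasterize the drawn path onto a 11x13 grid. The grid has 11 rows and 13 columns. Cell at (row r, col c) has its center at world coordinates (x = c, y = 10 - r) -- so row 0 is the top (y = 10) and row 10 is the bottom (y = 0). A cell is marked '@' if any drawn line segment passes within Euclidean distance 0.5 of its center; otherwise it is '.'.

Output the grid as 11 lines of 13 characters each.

Answer: .............
.............
.............
.............
.@...........
.@...........
.@...........
.@...........
.@...........
.@...........
@@@@@@@......

Derivation:
Segment 0: (1,6) -> (1,0)
Segment 1: (1,0) -> (-0,0)
Segment 2: (-0,0) -> (6,-0)
Segment 3: (6,-0) -> (5,-0)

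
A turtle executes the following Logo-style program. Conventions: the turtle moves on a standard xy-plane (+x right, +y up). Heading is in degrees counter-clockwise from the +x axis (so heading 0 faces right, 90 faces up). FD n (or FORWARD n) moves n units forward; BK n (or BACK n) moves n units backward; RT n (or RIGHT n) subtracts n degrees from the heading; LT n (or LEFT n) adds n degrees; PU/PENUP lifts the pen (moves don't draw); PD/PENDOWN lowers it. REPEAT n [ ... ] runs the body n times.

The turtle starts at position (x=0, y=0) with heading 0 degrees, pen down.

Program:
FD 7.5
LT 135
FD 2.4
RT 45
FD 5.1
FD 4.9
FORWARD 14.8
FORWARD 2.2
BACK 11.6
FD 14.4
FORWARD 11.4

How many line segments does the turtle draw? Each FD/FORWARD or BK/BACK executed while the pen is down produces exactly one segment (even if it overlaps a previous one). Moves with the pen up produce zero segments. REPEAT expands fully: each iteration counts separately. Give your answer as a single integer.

Executing turtle program step by step:
Start: pos=(0,0), heading=0, pen down
FD 7.5: (0,0) -> (7.5,0) [heading=0, draw]
LT 135: heading 0 -> 135
FD 2.4: (7.5,0) -> (5.803,1.697) [heading=135, draw]
RT 45: heading 135 -> 90
FD 5.1: (5.803,1.697) -> (5.803,6.797) [heading=90, draw]
FD 4.9: (5.803,6.797) -> (5.803,11.697) [heading=90, draw]
FD 14.8: (5.803,11.697) -> (5.803,26.497) [heading=90, draw]
FD 2.2: (5.803,26.497) -> (5.803,28.697) [heading=90, draw]
BK 11.6: (5.803,28.697) -> (5.803,17.097) [heading=90, draw]
FD 14.4: (5.803,17.097) -> (5.803,31.497) [heading=90, draw]
FD 11.4: (5.803,31.497) -> (5.803,42.897) [heading=90, draw]
Final: pos=(5.803,42.897), heading=90, 9 segment(s) drawn
Segments drawn: 9

Answer: 9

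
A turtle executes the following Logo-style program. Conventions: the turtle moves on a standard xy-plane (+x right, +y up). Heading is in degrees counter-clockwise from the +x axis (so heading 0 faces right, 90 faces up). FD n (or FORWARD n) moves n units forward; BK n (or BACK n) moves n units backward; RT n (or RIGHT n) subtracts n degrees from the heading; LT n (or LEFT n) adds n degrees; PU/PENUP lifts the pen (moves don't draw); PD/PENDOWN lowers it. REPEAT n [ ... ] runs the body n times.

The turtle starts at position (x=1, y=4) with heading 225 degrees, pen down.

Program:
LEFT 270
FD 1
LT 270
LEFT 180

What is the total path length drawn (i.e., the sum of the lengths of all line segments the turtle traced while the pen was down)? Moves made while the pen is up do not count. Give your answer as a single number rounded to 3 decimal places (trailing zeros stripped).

Answer: 1

Derivation:
Executing turtle program step by step:
Start: pos=(1,4), heading=225, pen down
LT 270: heading 225 -> 135
FD 1: (1,4) -> (0.293,4.707) [heading=135, draw]
LT 270: heading 135 -> 45
LT 180: heading 45 -> 225
Final: pos=(0.293,4.707), heading=225, 1 segment(s) drawn

Segment lengths:
  seg 1: (1,4) -> (0.293,4.707), length = 1
Total = 1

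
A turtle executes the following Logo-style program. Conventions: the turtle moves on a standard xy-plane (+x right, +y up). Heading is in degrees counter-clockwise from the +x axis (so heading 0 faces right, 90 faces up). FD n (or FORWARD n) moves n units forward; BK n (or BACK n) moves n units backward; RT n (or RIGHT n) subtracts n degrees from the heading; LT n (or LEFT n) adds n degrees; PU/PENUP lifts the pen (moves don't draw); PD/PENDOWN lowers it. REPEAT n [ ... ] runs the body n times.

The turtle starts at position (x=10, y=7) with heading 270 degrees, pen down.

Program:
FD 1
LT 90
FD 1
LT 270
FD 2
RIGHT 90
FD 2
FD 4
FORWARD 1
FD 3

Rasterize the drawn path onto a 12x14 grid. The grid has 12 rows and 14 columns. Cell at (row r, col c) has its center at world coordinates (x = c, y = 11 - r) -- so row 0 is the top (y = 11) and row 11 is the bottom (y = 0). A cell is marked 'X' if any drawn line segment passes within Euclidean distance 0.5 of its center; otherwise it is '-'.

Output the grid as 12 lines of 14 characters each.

Answer: --------------
--------------
--------------
--------------
----------X---
----------XX--
-----------X--
-XXXXXXXXXXX--
--------------
--------------
--------------
--------------

Derivation:
Segment 0: (10,7) -> (10,6)
Segment 1: (10,6) -> (11,6)
Segment 2: (11,6) -> (11,4)
Segment 3: (11,4) -> (9,4)
Segment 4: (9,4) -> (5,4)
Segment 5: (5,4) -> (4,4)
Segment 6: (4,4) -> (1,4)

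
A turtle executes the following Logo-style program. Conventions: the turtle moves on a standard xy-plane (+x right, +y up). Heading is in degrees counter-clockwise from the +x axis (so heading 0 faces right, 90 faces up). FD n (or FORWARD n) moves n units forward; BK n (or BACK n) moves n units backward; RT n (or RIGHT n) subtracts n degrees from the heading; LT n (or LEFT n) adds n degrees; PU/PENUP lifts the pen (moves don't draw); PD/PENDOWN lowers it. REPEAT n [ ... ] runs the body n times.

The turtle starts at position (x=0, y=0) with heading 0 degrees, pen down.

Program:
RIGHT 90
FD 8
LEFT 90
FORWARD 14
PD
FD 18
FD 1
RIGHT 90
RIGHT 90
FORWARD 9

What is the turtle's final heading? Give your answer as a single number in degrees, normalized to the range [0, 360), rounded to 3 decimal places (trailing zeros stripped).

Answer: 180

Derivation:
Executing turtle program step by step:
Start: pos=(0,0), heading=0, pen down
RT 90: heading 0 -> 270
FD 8: (0,0) -> (0,-8) [heading=270, draw]
LT 90: heading 270 -> 0
FD 14: (0,-8) -> (14,-8) [heading=0, draw]
PD: pen down
FD 18: (14,-8) -> (32,-8) [heading=0, draw]
FD 1: (32,-8) -> (33,-8) [heading=0, draw]
RT 90: heading 0 -> 270
RT 90: heading 270 -> 180
FD 9: (33,-8) -> (24,-8) [heading=180, draw]
Final: pos=(24,-8), heading=180, 5 segment(s) drawn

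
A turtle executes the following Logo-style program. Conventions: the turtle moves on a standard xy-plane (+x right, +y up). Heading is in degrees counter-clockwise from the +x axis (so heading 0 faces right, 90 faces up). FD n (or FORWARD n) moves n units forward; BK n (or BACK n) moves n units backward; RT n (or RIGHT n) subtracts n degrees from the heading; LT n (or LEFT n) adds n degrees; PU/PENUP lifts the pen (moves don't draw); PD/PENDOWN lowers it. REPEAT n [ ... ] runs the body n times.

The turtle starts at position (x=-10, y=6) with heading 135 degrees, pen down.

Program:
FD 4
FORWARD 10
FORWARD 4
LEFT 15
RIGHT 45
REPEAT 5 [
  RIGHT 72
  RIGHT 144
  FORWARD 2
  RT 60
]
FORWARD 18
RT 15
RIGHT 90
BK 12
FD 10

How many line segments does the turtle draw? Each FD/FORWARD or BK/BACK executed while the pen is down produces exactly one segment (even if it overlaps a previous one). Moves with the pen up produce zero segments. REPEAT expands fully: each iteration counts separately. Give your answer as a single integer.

Executing turtle program step by step:
Start: pos=(-10,6), heading=135, pen down
FD 4: (-10,6) -> (-12.828,8.828) [heading=135, draw]
FD 10: (-12.828,8.828) -> (-19.899,15.899) [heading=135, draw]
FD 4: (-19.899,15.899) -> (-22.728,18.728) [heading=135, draw]
LT 15: heading 135 -> 150
RT 45: heading 150 -> 105
REPEAT 5 [
  -- iteration 1/5 --
  RT 72: heading 105 -> 33
  RT 144: heading 33 -> 249
  FD 2: (-22.728,18.728) -> (-23.445,16.861) [heading=249, draw]
  RT 60: heading 249 -> 189
  -- iteration 2/5 --
  RT 72: heading 189 -> 117
  RT 144: heading 117 -> 333
  FD 2: (-23.445,16.861) -> (-21.663,15.953) [heading=333, draw]
  RT 60: heading 333 -> 273
  -- iteration 3/5 --
  RT 72: heading 273 -> 201
  RT 144: heading 201 -> 57
  FD 2: (-21.663,15.953) -> (-20.573,17.63) [heading=57, draw]
  RT 60: heading 57 -> 357
  -- iteration 4/5 --
  RT 72: heading 357 -> 285
  RT 144: heading 285 -> 141
  FD 2: (-20.573,17.63) -> (-22.128,18.889) [heading=141, draw]
  RT 60: heading 141 -> 81
  -- iteration 5/5 --
  RT 72: heading 81 -> 9
  RT 144: heading 9 -> 225
  FD 2: (-22.128,18.889) -> (-23.542,17.475) [heading=225, draw]
  RT 60: heading 225 -> 165
]
FD 18: (-23.542,17.475) -> (-40.929,22.133) [heading=165, draw]
RT 15: heading 165 -> 150
RT 90: heading 150 -> 60
BK 12: (-40.929,22.133) -> (-46.929,11.741) [heading=60, draw]
FD 10: (-46.929,11.741) -> (-41.929,20.401) [heading=60, draw]
Final: pos=(-41.929,20.401), heading=60, 11 segment(s) drawn
Segments drawn: 11

Answer: 11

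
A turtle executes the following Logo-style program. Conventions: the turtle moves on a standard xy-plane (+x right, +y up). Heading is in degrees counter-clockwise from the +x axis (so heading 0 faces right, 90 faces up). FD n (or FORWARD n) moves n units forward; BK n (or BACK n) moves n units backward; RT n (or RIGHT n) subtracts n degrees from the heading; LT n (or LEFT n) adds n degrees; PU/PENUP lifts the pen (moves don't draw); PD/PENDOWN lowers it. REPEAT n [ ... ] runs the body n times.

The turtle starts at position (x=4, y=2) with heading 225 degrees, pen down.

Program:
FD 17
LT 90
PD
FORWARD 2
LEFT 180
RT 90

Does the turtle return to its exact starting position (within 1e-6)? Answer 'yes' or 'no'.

Executing turtle program step by step:
Start: pos=(4,2), heading=225, pen down
FD 17: (4,2) -> (-8.021,-10.021) [heading=225, draw]
LT 90: heading 225 -> 315
PD: pen down
FD 2: (-8.021,-10.021) -> (-6.607,-11.435) [heading=315, draw]
LT 180: heading 315 -> 135
RT 90: heading 135 -> 45
Final: pos=(-6.607,-11.435), heading=45, 2 segment(s) drawn

Start position: (4, 2)
Final position: (-6.607, -11.435)
Distance = 17.117; >= 1e-6 -> NOT closed

Answer: no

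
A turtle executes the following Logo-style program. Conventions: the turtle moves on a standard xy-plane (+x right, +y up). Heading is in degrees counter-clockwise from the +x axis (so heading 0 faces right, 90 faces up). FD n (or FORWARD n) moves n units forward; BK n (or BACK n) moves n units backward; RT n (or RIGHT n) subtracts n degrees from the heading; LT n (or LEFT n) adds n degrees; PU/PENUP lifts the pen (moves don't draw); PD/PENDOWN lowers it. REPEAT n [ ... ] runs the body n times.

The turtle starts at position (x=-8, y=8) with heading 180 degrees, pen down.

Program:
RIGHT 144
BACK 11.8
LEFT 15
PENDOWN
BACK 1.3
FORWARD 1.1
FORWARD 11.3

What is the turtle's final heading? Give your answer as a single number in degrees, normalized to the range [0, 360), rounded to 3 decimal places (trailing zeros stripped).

Executing turtle program step by step:
Start: pos=(-8,8), heading=180, pen down
RT 144: heading 180 -> 36
BK 11.8: (-8,8) -> (-17.546,1.064) [heading=36, draw]
LT 15: heading 36 -> 51
PD: pen down
BK 1.3: (-17.546,1.064) -> (-18.365,0.054) [heading=51, draw]
FD 1.1: (-18.365,0.054) -> (-17.672,0.909) [heading=51, draw]
FD 11.3: (-17.672,0.909) -> (-10.561,9.69) [heading=51, draw]
Final: pos=(-10.561,9.69), heading=51, 4 segment(s) drawn

Answer: 51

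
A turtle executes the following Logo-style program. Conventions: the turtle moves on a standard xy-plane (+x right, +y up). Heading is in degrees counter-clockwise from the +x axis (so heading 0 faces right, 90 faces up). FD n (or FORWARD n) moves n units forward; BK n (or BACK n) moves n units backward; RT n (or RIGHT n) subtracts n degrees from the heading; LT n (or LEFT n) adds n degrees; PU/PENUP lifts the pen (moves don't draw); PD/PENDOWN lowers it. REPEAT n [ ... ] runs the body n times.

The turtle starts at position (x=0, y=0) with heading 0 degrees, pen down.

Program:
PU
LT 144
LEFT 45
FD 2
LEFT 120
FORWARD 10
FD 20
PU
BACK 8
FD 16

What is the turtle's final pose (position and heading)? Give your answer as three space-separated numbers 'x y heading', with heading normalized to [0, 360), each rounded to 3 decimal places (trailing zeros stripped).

Answer: 21.939 -29.844 309

Derivation:
Executing turtle program step by step:
Start: pos=(0,0), heading=0, pen down
PU: pen up
LT 144: heading 0 -> 144
LT 45: heading 144 -> 189
FD 2: (0,0) -> (-1.975,-0.313) [heading=189, move]
LT 120: heading 189 -> 309
FD 10: (-1.975,-0.313) -> (4.318,-8.084) [heading=309, move]
FD 20: (4.318,-8.084) -> (16.904,-23.627) [heading=309, move]
PU: pen up
BK 8: (16.904,-23.627) -> (11.87,-17.41) [heading=309, move]
FD 16: (11.87,-17.41) -> (21.939,-29.844) [heading=309, move]
Final: pos=(21.939,-29.844), heading=309, 0 segment(s) drawn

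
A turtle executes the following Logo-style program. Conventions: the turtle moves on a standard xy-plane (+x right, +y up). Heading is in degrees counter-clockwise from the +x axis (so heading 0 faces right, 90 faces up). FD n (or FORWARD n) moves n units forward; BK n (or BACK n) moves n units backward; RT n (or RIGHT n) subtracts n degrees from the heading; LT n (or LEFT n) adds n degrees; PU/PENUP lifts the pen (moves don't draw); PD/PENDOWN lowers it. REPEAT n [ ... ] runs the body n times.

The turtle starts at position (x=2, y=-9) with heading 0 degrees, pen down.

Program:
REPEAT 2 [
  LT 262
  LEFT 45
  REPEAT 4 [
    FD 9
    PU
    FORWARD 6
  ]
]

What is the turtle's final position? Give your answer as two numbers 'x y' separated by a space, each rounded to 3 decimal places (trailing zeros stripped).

Answer: 21.571 -114.594

Derivation:
Executing turtle program step by step:
Start: pos=(2,-9), heading=0, pen down
REPEAT 2 [
  -- iteration 1/2 --
  LT 262: heading 0 -> 262
  LT 45: heading 262 -> 307
  REPEAT 4 [
    -- iteration 1/4 --
    FD 9: (2,-9) -> (7.416,-16.188) [heading=307, draw]
    PU: pen up
    FD 6: (7.416,-16.188) -> (11.027,-20.98) [heading=307, move]
    -- iteration 2/4 --
    FD 9: (11.027,-20.98) -> (16.444,-28.167) [heading=307, move]
    PU: pen up
    FD 6: (16.444,-28.167) -> (20.054,-32.959) [heading=307, move]
    -- iteration 3/4 --
    FD 9: (20.054,-32.959) -> (25.471,-40.147) [heading=307, move]
    PU: pen up
    FD 6: (25.471,-40.147) -> (29.082,-44.939) [heading=307, move]
    -- iteration 4/4 --
    FD 9: (29.082,-44.939) -> (34.498,-52.126) [heading=307, move]
    PU: pen up
    FD 6: (34.498,-52.126) -> (38.109,-56.918) [heading=307, move]
  ]
  -- iteration 2/2 --
  LT 262: heading 307 -> 209
  LT 45: heading 209 -> 254
  REPEAT 4 [
    -- iteration 1/4 --
    FD 9: (38.109,-56.918) -> (35.628,-65.569) [heading=254, move]
    PU: pen up
    FD 6: (35.628,-65.569) -> (33.974,-71.337) [heading=254, move]
    -- iteration 2/4 --
    FD 9: (33.974,-71.337) -> (31.494,-79.988) [heading=254, move]
    PU: pen up
    FD 6: (31.494,-79.988) -> (29.84,-85.756) [heading=254, move]
    -- iteration 3/4 --
    FD 9: (29.84,-85.756) -> (27.359,-94.407) [heading=254, move]
    PU: pen up
    FD 6: (27.359,-94.407) -> (25.705,-100.175) [heading=254, move]
    -- iteration 4/4 --
    FD 9: (25.705,-100.175) -> (23.224,-108.826) [heading=254, move]
    PU: pen up
    FD 6: (23.224,-108.826) -> (21.571,-114.594) [heading=254, move]
  ]
]
Final: pos=(21.571,-114.594), heading=254, 1 segment(s) drawn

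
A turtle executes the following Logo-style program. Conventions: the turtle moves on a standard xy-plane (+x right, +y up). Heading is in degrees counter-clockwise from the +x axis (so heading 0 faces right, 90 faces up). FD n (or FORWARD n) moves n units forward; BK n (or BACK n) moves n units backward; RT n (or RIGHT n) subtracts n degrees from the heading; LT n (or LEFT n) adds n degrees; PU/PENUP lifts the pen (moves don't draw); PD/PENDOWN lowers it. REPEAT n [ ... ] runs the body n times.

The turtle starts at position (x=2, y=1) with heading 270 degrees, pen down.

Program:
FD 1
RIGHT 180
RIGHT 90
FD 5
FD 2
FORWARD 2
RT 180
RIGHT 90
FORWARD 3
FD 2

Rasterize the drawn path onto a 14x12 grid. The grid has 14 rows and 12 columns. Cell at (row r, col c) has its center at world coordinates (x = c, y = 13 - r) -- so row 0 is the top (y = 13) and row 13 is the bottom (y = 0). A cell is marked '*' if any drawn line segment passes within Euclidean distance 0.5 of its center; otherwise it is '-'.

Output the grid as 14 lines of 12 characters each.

Segment 0: (2,1) -> (2,0)
Segment 1: (2,0) -> (7,0)
Segment 2: (7,0) -> (9,0)
Segment 3: (9,0) -> (11,0)
Segment 4: (11,0) -> (11,3)
Segment 5: (11,3) -> (11,5)

Answer: ------------
------------
------------
------------
------------
------------
------------
------------
-----------*
-----------*
-----------*
-----------*
--*--------*
--**********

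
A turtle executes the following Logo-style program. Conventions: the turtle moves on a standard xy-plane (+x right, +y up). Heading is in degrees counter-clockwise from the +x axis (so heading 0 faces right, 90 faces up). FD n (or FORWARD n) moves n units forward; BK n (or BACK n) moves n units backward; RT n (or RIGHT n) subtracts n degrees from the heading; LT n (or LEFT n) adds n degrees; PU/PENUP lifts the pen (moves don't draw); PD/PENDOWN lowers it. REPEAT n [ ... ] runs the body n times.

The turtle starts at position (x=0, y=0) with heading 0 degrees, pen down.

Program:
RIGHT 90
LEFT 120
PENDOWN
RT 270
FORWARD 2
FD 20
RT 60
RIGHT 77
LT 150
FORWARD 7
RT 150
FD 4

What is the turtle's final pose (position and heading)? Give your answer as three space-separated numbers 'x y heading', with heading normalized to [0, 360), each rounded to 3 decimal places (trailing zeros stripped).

Executing turtle program step by step:
Start: pos=(0,0), heading=0, pen down
RT 90: heading 0 -> 270
LT 120: heading 270 -> 30
PD: pen down
RT 270: heading 30 -> 120
FD 2: (0,0) -> (-1,1.732) [heading=120, draw]
FD 20: (-1,1.732) -> (-11,19.053) [heading=120, draw]
RT 60: heading 120 -> 60
RT 77: heading 60 -> 343
LT 150: heading 343 -> 133
FD 7: (-11,19.053) -> (-15.774,24.172) [heading=133, draw]
RT 150: heading 133 -> 343
FD 4: (-15.774,24.172) -> (-11.949,23.003) [heading=343, draw]
Final: pos=(-11.949,23.003), heading=343, 4 segment(s) drawn

Answer: -11.949 23.003 343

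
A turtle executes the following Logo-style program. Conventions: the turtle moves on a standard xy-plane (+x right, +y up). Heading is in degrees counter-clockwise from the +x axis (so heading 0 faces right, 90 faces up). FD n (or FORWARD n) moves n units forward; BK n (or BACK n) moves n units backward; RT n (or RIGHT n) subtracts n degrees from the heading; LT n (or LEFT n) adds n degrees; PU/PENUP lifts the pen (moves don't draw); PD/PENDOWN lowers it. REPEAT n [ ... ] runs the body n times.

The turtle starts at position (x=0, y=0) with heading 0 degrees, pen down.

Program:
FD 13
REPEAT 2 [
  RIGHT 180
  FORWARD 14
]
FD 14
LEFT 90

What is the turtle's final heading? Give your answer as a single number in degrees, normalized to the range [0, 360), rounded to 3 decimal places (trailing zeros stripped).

Executing turtle program step by step:
Start: pos=(0,0), heading=0, pen down
FD 13: (0,0) -> (13,0) [heading=0, draw]
REPEAT 2 [
  -- iteration 1/2 --
  RT 180: heading 0 -> 180
  FD 14: (13,0) -> (-1,0) [heading=180, draw]
  -- iteration 2/2 --
  RT 180: heading 180 -> 0
  FD 14: (-1,0) -> (13,0) [heading=0, draw]
]
FD 14: (13,0) -> (27,0) [heading=0, draw]
LT 90: heading 0 -> 90
Final: pos=(27,0), heading=90, 4 segment(s) drawn

Answer: 90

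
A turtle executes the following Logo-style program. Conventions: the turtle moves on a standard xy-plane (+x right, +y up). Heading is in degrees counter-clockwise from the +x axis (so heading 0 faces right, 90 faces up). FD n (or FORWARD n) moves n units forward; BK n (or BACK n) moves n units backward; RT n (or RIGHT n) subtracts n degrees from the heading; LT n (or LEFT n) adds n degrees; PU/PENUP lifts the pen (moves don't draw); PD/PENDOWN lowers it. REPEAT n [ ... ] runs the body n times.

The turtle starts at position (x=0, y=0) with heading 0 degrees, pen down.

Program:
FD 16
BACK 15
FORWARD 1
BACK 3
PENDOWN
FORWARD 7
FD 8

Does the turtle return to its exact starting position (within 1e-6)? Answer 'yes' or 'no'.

Executing turtle program step by step:
Start: pos=(0,0), heading=0, pen down
FD 16: (0,0) -> (16,0) [heading=0, draw]
BK 15: (16,0) -> (1,0) [heading=0, draw]
FD 1: (1,0) -> (2,0) [heading=0, draw]
BK 3: (2,0) -> (-1,0) [heading=0, draw]
PD: pen down
FD 7: (-1,0) -> (6,0) [heading=0, draw]
FD 8: (6,0) -> (14,0) [heading=0, draw]
Final: pos=(14,0), heading=0, 6 segment(s) drawn

Start position: (0, 0)
Final position: (14, 0)
Distance = 14; >= 1e-6 -> NOT closed

Answer: no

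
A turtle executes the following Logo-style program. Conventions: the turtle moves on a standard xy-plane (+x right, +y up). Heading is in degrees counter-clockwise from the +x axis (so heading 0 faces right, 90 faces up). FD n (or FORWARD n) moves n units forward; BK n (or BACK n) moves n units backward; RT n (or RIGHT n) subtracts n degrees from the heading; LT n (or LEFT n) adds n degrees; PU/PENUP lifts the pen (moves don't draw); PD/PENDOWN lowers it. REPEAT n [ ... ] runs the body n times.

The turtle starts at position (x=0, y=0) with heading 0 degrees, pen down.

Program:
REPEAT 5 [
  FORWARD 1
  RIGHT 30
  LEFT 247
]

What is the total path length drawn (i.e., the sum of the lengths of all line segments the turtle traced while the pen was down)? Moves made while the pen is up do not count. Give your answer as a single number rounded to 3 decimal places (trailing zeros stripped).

Answer: 5

Derivation:
Executing turtle program step by step:
Start: pos=(0,0), heading=0, pen down
REPEAT 5 [
  -- iteration 1/5 --
  FD 1: (0,0) -> (1,0) [heading=0, draw]
  RT 30: heading 0 -> 330
  LT 247: heading 330 -> 217
  -- iteration 2/5 --
  FD 1: (1,0) -> (0.201,-0.602) [heading=217, draw]
  RT 30: heading 217 -> 187
  LT 247: heading 187 -> 74
  -- iteration 3/5 --
  FD 1: (0.201,-0.602) -> (0.477,0.359) [heading=74, draw]
  RT 30: heading 74 -> 44
  LT 247: heading 44 -> 291
  -- iteration 4/5 --
  FD 1: (0.477,0.359) -> (0.835,-0.574) [heading=291, draw]
  RT 30: heading 291 -> 261
  LT 247: heading 261 -> 148
  -- iteration 5/5 --
  FD 1: (0.835,-0.574) -> (-0.013,-0.044) [heading=148, draw]
  RT 30: heading 148 -> 118
  LT 247: heading 118 -> 5
]
Final: pos=(-0.013,-0.044), heading=5, 5 segment(s) drawn

Segment lengths:
  seg 1: (0,0) -> (1,0), length = 1
  seg 2: (1,0) -> (0.201,-0.602), length = 1
  seg 3: (0.201,-0.602) -> (0.477,0.359), length = 1
  seg 4: (0.477,0.359) -> (0.835,-0.574), length = 1
  seg 5: (0.835,-0.574) -> (-0.013,-0.044), length = 1
Total = 5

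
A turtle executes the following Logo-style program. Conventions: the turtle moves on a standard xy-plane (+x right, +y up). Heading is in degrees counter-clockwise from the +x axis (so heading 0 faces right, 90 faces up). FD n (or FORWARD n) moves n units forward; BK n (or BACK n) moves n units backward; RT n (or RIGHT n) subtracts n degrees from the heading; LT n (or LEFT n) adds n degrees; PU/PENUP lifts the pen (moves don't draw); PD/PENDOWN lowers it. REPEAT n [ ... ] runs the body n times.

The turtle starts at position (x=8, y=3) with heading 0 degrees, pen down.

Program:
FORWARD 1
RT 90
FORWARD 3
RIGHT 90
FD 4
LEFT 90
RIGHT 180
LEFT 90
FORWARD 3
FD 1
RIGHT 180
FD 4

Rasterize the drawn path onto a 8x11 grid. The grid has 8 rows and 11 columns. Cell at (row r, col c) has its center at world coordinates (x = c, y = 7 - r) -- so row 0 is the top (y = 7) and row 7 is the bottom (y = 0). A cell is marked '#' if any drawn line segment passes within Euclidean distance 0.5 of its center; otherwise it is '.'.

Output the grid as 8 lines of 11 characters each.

Answer: ...........
...........
...........
...........
........##.
.........#.
.........#.
.#########.

Derivation:
Segment 0: (8,3) -> (9,3)
Segment 1: (9,3) -> (9,0)
Segment 2: (9,0) -> (5,-0)
Segment 3: (5,-0) -> (2,-0)
Segment 4: (2,-0) -> (1,-0)
Segment 5: (1,-0) -> (5,0)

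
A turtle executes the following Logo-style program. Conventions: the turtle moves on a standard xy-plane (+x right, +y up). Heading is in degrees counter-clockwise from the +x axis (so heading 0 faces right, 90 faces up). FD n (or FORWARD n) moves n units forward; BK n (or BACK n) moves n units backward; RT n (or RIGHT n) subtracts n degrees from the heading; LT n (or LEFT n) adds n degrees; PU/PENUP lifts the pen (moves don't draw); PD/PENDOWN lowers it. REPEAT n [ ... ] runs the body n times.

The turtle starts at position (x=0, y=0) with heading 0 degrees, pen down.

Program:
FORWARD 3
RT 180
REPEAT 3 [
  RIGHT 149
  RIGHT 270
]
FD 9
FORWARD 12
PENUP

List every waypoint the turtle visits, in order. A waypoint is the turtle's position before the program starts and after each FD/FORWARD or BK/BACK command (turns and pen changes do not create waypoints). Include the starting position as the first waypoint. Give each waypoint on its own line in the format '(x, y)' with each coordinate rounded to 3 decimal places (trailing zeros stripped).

Answer: (0, 0)
(3, 0)
(11.988, 0.471)
(23.971, 1.099)

Derivation:
Executing turtle program step by step:
Start: pos=(0,0), heading=0, pen down
FD 3: (0,0) -> (3,0) [heading=0, draw]
RT 180: heading 0 -> 180
REPEAT 3 [
  -- iteration 1/3 --
  RT 149: heading 180 -> 31
  RT 270: heading 31 -> 121
  -- iteration 2/3 --
  RT 149: heading 121 -> 332
  RT 270: heading 332 -> 62
  -- iteration 3/3 --
  RT 149: heading 62 -> 273
  RT 270: heading 273 -> 3
]
FD 9: (3,0) -> (11.988,0.471) [heading=3, draw]
FD 12: (11.988,0.471) -> (23.971,1.099) [heading=3, draw]
PU: pen up
Final: pos=(23.971,1.099), heading=3, 3 segment(s) drawn
Waypoints (4 total):
(0, 0)
(3, 0)
(11.988, 0.471)
(23.971, 1.099)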